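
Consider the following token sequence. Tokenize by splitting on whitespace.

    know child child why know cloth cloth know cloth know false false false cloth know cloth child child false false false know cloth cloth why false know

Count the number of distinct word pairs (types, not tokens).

15

27 tokens → 26 bigram windows in total.
Repeated bigrams (each contributes count−1 duplicates):
  false false: 4
  know cloth: 4
  cloth know: 3
  child child: 2
  cloth cloth: 2
  false know: 2
11 duplicate windows → 26 − 11 = 15 distinct.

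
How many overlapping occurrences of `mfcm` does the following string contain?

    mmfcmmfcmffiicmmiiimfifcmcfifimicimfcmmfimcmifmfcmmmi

Sliding a length-4 window over the 53 characters (50 positions):
  position 2–5: mfcm
  position 6–9: mfcm
  position 35–38: mfcm
  position 47–50: mfcm

4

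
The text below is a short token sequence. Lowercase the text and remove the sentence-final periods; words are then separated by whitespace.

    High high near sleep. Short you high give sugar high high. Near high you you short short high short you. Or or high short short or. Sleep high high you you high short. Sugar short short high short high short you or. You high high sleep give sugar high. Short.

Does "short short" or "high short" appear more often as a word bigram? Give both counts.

"short short": 3 occurrences
"high short": 6 occurrences

"high short" (6 vs 3)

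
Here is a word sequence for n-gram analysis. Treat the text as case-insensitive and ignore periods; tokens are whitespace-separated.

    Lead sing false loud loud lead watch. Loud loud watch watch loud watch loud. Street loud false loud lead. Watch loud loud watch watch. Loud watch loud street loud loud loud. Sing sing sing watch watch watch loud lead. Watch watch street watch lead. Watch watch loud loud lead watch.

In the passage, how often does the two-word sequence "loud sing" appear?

Scanning the 49 overlapping bigram windows for "loud sing":
  position 31–32: loud sing

1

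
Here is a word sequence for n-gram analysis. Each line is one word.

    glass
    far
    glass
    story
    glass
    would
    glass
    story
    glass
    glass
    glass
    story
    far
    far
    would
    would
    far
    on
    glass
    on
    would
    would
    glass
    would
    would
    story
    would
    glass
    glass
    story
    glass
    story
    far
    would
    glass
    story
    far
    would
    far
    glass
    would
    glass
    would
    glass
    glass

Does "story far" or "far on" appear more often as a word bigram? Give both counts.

"story far": 3 occurrences
"far on": 1 occurrence

"story far" (3 vs 1)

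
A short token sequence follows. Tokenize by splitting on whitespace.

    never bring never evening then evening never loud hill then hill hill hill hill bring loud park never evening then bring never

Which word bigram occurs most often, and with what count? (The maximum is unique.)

"hill hill", 3 times

Bigram frequencies (highest first):
  hill hill: 3
  bring never: 2
  never evening: 2
  evening then: 2
  never bring: 1
  then evening: 1
  … (10 more, each ≤ 1)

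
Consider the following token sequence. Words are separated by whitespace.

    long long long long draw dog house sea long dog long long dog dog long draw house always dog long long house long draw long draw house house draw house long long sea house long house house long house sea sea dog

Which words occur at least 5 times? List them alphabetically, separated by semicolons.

dog; draw; house; long

Unigram counts meeting the condition (at least 5 times):
  dog: 6
  draw: 5
  house: 10
  long: 16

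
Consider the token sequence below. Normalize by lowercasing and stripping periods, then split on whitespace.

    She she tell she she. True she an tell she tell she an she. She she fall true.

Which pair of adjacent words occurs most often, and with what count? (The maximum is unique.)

"she she", 4 times

Bigram frequencies (highest first):
  she she: 4
  tell she: 3
  she tell: 2
  she an: 2
  she true: 1
  true she: 1
  … (4 more, each ≤ 1)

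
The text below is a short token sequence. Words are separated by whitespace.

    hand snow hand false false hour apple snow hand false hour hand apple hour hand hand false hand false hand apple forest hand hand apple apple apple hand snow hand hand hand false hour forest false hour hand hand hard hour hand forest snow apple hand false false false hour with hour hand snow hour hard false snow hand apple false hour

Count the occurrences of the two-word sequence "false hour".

6

Scanning the 61 overlapping bigram windows for "false hour":
  position 5–6: false hour
  position 10–11: false hour
  position 33–34: false hour
  position 36–37: false hour
  position 49–50: false hour
  position 61–62: false hour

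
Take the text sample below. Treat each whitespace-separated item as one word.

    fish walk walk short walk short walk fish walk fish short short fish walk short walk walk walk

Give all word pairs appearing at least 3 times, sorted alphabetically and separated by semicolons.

fish walk; short walk; walk short; walk walk

Bigram counts meeting the condition (at least 3 times):
  fish walk: 3
  short walk: 3
  walk short: 3
  walk walk: 3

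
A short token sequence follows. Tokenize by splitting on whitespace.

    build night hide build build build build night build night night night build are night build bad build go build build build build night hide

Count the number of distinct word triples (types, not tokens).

18

25 tokens → 23 trigram windows in total.
Repeated trigrams (each contributes count−1 duplicates):
  build build build: 4
  build build night: 2
  build night hide: 2
5 duplicate windows → 23 − 5 = 18 distinct.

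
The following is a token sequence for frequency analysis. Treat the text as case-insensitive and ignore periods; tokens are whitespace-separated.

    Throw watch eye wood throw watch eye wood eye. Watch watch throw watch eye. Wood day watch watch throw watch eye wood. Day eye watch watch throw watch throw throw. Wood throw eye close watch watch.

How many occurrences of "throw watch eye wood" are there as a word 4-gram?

4

Scanning the 33 overlapping 4-gram windows for "throw watch eye wood":
  position 1–4: throw watch eye wood
  position 5–8: throw watch eye wood
  position 12–15: throw watch eye wood
  position 19–22: throw watch eye wood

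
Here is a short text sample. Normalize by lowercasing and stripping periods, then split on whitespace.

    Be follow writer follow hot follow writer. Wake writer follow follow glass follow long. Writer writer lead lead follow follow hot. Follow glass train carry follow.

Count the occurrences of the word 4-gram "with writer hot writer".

Scanning the 23 overlapping 4-gram windows for "with writer hot writer":
  (none found)

0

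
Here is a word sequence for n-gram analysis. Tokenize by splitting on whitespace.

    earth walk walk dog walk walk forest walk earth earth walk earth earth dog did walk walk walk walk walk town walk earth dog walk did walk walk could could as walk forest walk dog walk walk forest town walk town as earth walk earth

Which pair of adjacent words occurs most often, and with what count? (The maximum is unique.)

"walk walk", 8 times

Bigram frequencies (highest first):
  walk walk: 8
  walk earth: 4
  earth walk: 3
  dog walk: 3
  walk forest: 3
  walk dog: 2
  … (15 more, each ≤ 2)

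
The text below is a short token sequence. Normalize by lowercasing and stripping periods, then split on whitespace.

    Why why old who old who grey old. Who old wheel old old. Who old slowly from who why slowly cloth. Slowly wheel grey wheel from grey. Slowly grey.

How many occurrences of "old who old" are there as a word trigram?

3

Scanning the 27 overlapping trigram windows for "old who old":
  position 3–5: old who old
  position 8–10: old who old
  position 13–15: old who old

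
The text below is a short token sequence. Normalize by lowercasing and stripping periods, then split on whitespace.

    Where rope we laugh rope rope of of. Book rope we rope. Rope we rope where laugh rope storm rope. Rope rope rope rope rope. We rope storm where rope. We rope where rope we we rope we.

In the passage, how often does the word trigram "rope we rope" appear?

Scanning the 36 overlapping trigram windows for "rope we rope":
  position 10–12: rope we rope
  position 13–15: rope we rope
  position 25–27: rope we rope
  position 30–32: rope we rope

4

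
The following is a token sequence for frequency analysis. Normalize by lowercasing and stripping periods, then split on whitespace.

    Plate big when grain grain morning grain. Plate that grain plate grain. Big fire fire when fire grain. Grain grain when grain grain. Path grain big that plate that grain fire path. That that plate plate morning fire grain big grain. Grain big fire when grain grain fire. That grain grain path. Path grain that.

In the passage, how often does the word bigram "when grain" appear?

Scanning the 54 overlapping bigram windows for "when grain":
  position 3–4: when grain
  position 21–22: when grain
  position 45–46: when grain

3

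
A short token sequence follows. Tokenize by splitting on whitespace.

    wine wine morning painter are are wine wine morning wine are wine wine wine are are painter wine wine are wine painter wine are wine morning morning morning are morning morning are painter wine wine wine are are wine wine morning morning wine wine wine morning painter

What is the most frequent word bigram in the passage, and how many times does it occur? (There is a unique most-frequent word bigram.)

Bigram frequencies (highest first):
  wine wine: 10
  wine morning: 5
  are wine: 5
  wine are: 5
  morning morning: 4
  are are: 3
  … (8 more, each ≤ 3)

"wine wine", 10 times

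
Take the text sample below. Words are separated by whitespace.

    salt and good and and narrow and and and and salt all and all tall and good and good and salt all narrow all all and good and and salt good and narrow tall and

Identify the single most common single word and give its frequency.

"and", 16 times

Unigram frequencies (highest first):
  and: 16
  good: 5
  all: 5
  salt: 4
  narrow: 3
  tall: 2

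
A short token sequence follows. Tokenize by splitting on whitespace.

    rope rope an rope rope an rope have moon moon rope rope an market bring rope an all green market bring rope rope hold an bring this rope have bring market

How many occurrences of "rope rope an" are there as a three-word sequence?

3

Scanning the 29 overlapping trigram windows for "rope rope an":
  position 1–3: rope rope an
  position 4–6: rope rope an
  position 11–13: rope rope an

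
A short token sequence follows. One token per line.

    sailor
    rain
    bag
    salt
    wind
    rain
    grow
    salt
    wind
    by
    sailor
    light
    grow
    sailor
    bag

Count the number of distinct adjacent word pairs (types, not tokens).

15 tokens → 14 bigram windows in total.
Repeated bigrams (each contributes count−1 duplicates):
  salt wind: 2
1 duplicate windows → 14 − 1 = 13 distinct.

13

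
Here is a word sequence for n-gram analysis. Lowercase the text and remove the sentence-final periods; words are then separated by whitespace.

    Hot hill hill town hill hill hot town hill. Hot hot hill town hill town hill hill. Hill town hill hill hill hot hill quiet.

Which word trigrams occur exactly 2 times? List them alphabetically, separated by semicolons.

hill hill hill; hill hill hot; hill hill town

Trigram counts meeting the condition (exactly 2 times):
  hill hill hill: 2
  hill hill hot: 2
  hill hill town: 2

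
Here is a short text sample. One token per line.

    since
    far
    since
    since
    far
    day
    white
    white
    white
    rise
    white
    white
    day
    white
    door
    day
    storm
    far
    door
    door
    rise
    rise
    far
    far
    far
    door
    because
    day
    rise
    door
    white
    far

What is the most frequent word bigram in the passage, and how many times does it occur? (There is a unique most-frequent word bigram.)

"white white", 3 times

Bigram frequencies (highest first):
  white white: 3
  since far: 2
  day white: 2
  far door: 2
  far far: 2
  far since: 1
  … (19 more, each ≤ 1)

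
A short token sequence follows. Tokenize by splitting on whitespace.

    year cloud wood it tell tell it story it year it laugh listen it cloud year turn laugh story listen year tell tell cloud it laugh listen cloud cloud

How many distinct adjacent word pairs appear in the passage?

29 tokens → 28 bigram windows in total.
Repeated bigrams (each contributes count−1 duplicates):
  it laugh: 2
  laugh listen: 2
  tell tell: 2
3 duplicate windows → 28 − 3 = 25 distinct.

25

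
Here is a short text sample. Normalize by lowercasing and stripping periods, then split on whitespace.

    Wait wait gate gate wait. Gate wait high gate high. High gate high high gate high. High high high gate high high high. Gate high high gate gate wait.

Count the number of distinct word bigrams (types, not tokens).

29 tokens → 28 bigram windows in total.
Repeated bigrams (each contributes count−1 duplicates):
  high high: 8
  high gate: 6
  gate high: 5
  gate wait: 3
  gate gate: 2
  wait gate: 2
20 duplicate windows → 28 − 20 = 8 distinct.

8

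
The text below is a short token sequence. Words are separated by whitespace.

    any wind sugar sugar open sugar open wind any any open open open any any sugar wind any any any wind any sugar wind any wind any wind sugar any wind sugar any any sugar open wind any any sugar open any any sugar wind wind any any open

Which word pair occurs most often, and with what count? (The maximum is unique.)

"any any", 8 times

Bigram frequencies (highest first):
  any any: 8
  wind any: 7
  any wind: 5
  any sugar: 5
  sugar open: 4
  wind sugar: 3
  … (9 more, each ≤ 3)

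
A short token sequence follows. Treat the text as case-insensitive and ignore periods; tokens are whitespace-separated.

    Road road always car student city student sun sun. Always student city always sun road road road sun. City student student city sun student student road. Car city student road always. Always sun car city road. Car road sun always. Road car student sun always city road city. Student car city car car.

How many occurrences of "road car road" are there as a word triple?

Scanning the 51 overlapping trigram windows for "road car road":
  position 36–38: road car road

1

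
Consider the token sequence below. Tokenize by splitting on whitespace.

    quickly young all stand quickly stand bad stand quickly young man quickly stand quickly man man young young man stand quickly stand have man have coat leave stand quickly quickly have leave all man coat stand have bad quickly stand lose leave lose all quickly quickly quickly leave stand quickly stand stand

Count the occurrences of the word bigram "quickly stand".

5

Scanning the 51 overlapping bigram windows for "quickly stand":
  position 5–6: quickly stand
  position 12–13: quickly stand
  position 21–22: quickly stand
  position 39–40: quickly stand
  position 50–51: quickly stand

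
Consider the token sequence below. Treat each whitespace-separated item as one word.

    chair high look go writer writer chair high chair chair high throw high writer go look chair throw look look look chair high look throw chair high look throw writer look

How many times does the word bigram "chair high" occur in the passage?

5

Scanning the 30 overlapping bigram windows for "chair high":
  position 1–2: chair high
  position 7–8: chair high
  position 10–11: chair high
  position 22–23: chair high
  position 26–27: chair high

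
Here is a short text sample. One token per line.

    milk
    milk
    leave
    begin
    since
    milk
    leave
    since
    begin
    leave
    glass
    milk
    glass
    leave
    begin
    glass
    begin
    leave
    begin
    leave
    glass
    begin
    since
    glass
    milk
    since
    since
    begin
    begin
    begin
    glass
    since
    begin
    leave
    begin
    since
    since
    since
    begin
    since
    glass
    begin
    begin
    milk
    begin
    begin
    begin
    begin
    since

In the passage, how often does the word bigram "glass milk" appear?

2

Scanning the 48 overlapping bigram windows for "glass milk":
  position 11–12: glass milk
  position 24–25: glass milk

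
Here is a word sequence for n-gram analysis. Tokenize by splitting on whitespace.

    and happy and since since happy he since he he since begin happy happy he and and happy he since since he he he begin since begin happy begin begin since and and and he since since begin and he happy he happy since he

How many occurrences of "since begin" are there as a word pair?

3

Scanning the 44 overlapping bigram windows for "since begin":
  position 11–12: since begin
  position 26–27: since begin
  position 37–38: since begin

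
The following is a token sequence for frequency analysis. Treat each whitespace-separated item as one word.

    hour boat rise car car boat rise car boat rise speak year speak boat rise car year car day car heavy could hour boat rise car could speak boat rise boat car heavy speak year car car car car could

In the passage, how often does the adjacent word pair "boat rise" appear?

Scanning the 39 overlapping bigram windows for "boat rise":
  position 2–3: boat rise
  position 6–7: boat rise
  position 9–10: boat rise
  position 14–15: boat rise
  position 24–25: boat rise
  position 29–30: boat rise

6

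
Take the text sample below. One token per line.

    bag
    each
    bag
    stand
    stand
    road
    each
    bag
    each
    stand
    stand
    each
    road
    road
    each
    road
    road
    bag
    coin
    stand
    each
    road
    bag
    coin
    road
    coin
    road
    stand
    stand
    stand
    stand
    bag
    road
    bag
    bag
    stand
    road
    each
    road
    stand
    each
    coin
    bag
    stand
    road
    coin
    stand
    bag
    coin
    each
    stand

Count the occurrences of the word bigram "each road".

Scanning the 50 overlapping bigram windows for "each road":
  position 12–13: each road
  position 15–16: each road
  position 21–22: each road
  position 38–39: each road

4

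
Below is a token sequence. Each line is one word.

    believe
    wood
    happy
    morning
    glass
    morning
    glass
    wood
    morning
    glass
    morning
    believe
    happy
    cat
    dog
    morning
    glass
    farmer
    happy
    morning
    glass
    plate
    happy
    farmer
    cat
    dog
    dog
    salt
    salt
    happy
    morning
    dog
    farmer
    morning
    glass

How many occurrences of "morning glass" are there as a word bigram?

Scanning the 34 overlapping bigram windows for "morning glass":
  position 4–5: morning glass
  position 6–7: morning glass
  position 9–10: morning glass
  position 16–17: morning glass
  position 20–21: morning glass
  position 34–35: morning glass

6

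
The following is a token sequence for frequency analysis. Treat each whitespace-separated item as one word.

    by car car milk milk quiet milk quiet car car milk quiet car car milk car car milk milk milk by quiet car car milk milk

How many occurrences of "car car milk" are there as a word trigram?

5

Scanning the 24 overlapping trigram windows for "car car milk":
  position 2–4: car car milk
  position 9–11: car car milk
  position 13–15: car car milk
  position 16–18: car car milk
  position 23–25: car car milk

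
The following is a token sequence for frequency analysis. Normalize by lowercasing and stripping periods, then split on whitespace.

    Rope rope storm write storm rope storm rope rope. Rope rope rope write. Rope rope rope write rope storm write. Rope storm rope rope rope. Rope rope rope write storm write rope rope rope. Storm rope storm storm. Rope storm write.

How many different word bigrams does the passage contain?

41 tokens → 40 bigram windows in total.
Repeated bigrams (each contributes count−1 duplicates):
  rope rope: 14
  rope storm: 7
  storm rope: 5
  storm write: 4
  write rope: 4
  rope write: 3
  write storm: 2
32 duplicate windows → 40 − 32 = 8 distinct.

8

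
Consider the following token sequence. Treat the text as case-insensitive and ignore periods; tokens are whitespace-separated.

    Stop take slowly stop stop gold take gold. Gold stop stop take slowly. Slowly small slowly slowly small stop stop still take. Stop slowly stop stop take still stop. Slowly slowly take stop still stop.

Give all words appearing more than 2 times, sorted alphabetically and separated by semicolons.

gold; slowly; still; stop; take

Unigram counts meeting the condition (more than 2 times):
  gold: 3
  slowly: 8
  still: 3
  stop: 13
  take: 6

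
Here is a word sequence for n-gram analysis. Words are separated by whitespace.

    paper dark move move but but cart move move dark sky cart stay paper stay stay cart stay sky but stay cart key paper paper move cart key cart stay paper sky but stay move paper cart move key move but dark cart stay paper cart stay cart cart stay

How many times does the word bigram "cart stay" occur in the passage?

6

Scanning the 49 overlapping bigram windows for "cart stay":
  position 12–13: cart stay
  position 17–18: cart stay
  position 29–30: cart stay
  position 43–44: cart stay
  position 46–47: cart stay
  position 49–50: cart stay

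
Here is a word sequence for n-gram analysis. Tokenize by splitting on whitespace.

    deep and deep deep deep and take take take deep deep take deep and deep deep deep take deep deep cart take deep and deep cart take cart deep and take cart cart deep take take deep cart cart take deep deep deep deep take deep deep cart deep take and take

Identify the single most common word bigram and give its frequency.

"deep deep", 10 times

Bigram frequencies (highest first):
  deep deep: 10
  take deep: 7
  deep and: 5
  deep take: 5
  deep cart: 4
  and deep: 3
  … (7 more, each ≤ 3)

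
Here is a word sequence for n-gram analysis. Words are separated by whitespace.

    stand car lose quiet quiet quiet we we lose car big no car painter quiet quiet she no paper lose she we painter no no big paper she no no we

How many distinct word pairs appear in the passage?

31 tokens → 30 bigram windows in total.
Repeated bigrams (each contributes count−1 duplicates):
  quiet quiet: 3
  no no: 2
  she no: 2
4 duplicate windows → 30 − 4 = 26 distinct.

26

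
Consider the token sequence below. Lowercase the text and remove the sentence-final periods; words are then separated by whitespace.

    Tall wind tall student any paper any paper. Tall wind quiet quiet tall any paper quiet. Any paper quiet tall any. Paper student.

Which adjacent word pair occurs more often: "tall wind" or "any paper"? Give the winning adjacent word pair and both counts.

"any paper" (5 vs 2)

"tall wind": 2 occurrences
"any paper": 5 occurrences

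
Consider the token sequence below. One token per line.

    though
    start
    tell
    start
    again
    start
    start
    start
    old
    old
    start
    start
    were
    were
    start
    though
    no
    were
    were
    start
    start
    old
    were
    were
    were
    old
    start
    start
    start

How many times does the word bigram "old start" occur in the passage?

2

Scanning the 28 overlapping bigram windows for "old start":
  position 10–11: old start
  position 26–27: old start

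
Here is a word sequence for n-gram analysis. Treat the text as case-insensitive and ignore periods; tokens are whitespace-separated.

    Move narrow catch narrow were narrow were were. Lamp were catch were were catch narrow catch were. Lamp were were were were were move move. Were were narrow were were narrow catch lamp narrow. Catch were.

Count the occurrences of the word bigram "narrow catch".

4

Scanning the 35 overlapping bigram windows for "narrow catch":
  position 2–3: narrow catch
  position 15–16: narrow catch
  position 31–32: narrow catch
  position 34–35: narrow catch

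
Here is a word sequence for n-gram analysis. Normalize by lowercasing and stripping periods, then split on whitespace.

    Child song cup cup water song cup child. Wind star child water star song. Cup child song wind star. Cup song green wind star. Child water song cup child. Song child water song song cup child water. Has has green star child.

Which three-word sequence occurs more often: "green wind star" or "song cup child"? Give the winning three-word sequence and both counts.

"green wind star": 1 occurrence
"song cup child": 4 occurrences

"song cup child" (4 vs 1)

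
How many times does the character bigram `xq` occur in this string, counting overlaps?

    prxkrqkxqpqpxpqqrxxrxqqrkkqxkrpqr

2

Sliding a length-2 window over the 33 characters (32 positions):
  position 8–9: xq
  position 21–22: xq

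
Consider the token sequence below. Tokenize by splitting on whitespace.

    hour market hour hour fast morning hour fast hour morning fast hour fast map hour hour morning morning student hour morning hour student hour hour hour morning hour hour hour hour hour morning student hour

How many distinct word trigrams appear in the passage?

35 tokens → 33 trigram windows in total.
Repeated trigrams (each contributes count−1 duplicates):
  hour hour hour: 4
  hour hour morning: 3
  hour morning hour: 2
  morning student hour: 2
7 duplicate windows → 33 − 7 = 26 distinct.

26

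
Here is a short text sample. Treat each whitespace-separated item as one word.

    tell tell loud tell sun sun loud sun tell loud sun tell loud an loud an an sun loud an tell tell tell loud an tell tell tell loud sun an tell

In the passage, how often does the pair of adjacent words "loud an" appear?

Scanning the 31 overlapping bigram windows for "loud an":
  position 13–14: loud an
  position 15–16: loud an
  position 19–20: loud an
  position 24–25: loud an

4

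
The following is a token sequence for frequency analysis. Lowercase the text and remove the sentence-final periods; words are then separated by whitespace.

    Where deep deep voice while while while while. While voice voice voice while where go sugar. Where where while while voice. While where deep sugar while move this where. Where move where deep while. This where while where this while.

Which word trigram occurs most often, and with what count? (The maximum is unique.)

"while while while", 3 times

Trigram frequencies (highest first):
  while while while: 3
  while while voice: 2
  voice while where: 2
  where deep deep: 1
  deep deep voice: 1
  deep voice while: 1
  … (28 more, each ≤ 1)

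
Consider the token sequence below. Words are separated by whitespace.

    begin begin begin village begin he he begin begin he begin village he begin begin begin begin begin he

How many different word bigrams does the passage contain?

7

19 tokens → 18 bigram windows in total.
Repeated bigrams (each contributes count−1 duplicates):
  begin begin: 7
  begin he: 3
  he begin: 3
  begin village: 2
11 duplicate windows → 18 − 11 = 7 distinct.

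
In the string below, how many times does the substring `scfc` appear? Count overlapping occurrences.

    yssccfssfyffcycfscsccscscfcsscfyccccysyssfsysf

1

Sliding a length-4 window over the 46 characters (43 positions):
  position 24–27: scfc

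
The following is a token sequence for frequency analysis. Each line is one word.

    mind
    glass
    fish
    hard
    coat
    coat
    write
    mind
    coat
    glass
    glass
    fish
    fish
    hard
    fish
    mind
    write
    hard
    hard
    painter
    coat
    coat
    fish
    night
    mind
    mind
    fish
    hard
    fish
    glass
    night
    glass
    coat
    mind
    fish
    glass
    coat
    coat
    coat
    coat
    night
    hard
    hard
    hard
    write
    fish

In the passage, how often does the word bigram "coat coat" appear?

Scanning the 45 overlapping bigram windows for "coat coat":
  position 5–6: coat coat
  position 21–22: coat coat
  position 37–38: coat coat
  position 38–39: coat coat
  position 39–40: coat coat

5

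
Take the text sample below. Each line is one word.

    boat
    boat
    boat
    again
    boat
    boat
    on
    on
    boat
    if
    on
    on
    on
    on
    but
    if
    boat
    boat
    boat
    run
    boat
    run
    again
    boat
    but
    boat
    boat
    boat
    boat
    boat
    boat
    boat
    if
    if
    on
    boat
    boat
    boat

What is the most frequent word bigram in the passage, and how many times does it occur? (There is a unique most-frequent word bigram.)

Bigram frequencies (highest first):
  boat boat: 13
  on on: 4
  again boat: 2
  on boat: 2
  boat if: 2
  if on: 2
  … (11 more, each ≤ 2)

"boat boat", 13 times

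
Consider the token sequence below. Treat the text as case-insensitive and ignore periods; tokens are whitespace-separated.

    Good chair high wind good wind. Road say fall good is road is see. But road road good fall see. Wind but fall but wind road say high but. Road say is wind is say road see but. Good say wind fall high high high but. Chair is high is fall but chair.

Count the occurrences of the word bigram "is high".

1

Scanning the 52 overlapping bigram windows for "is high":
  position 48–49: is high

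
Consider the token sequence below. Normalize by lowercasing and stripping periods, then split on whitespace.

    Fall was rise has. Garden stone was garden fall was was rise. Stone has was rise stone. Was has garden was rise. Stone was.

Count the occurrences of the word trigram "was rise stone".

Scanning the 22 overlapping trigram windows for "was rise stone":
  position 11–13: was rise stone
  position 15–17: was rise stone
  position 21–23: was rise stone

3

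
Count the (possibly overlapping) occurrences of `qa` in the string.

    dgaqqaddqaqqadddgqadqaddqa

6

Sliding a length-2 window over the 26 characters (25 positions):
  position 5–6: qa
  position 9–10: qa
  position 12–13: qa
  position 18–19: qa
  position 21–22: qa
  position 25–26: qa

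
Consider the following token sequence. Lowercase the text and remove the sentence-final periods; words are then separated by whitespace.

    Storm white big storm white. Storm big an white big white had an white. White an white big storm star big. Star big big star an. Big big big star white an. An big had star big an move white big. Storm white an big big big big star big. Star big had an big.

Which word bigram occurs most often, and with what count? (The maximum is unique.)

"big big", 6 times

Bigram frequencies (highest first):
  big big: 6
  star big: 5
  big star: 5
  white big: 4
  an big: 4
  storm white: 3
  … (18 more, each ≤ 3)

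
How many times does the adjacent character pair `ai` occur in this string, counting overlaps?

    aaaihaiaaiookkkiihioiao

Sliding a length-2 window over the 23 characters (22 positions):
  position 3–4: ai
  position 6–7: ai
  position 9–10: ai

3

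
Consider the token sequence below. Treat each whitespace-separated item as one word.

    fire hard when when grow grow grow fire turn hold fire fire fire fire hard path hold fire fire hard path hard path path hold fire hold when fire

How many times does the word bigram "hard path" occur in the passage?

Scanning the 28 overlapping bigram windows for "hard path":
  position 15–16: hard path
  position 20–21: hard path
  position 22–23: hard path

3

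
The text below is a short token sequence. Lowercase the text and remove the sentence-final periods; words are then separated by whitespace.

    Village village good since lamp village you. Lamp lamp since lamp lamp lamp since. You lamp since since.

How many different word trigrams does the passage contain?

15

18 tokens → 16 trigram windows in total.
Repeated trigrams (each contributes count−1 duplicates):
  lamp lamp since: 2
1 duplicate windows → 16 − 1 = 15 distinct.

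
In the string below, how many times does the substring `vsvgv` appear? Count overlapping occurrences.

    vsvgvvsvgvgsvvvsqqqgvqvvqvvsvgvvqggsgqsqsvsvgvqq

Sliding a length-5 window over the 48 characters (44 positions):
  position 1–5: vsvgv
  position 6–10: vsvgv
  position 27–31: vsvgv
  position 42–46: vsvgv

4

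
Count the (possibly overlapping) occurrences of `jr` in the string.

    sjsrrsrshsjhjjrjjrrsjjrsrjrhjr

Sliding a length-2 window over the 30 characters (29 positions):
  position 14–15: jr
  position 17–18: jr
  position 22–23: jr
  position 26–27: jr
  position 29–30: jr

5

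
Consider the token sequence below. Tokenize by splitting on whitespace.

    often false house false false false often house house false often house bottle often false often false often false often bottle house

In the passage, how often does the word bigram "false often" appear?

Scanning the 21 overlapping bigram windows for "false often":
  position 6–7: false often
  position 10–11: false often
  position 15–16: false often
  position 17–18: false often
  position 19–20: false often

5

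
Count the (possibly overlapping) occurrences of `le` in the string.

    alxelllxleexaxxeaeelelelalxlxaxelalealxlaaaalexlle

6

Sliding a length-2 window over the 50 characters (49 positions):
  position 9–10: le
  position 20–21: le
  position 22–23: le
  position 35–36: le
  position 45–46: le
  position 49–50: le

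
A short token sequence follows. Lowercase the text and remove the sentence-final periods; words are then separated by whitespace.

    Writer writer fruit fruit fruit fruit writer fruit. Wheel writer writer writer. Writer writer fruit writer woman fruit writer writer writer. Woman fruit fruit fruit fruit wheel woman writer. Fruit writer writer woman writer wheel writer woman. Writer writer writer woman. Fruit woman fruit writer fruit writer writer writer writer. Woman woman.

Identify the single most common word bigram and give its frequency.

"writer writer", 13 times

Bigram frequencies (highest first):
  writer writer: 13
  fruit fruit: 6
  fruit writer: 6
  writer woman: 6
  writer fruit: 5
  woman fruit: 4
  … (7 more, each ≤ 3)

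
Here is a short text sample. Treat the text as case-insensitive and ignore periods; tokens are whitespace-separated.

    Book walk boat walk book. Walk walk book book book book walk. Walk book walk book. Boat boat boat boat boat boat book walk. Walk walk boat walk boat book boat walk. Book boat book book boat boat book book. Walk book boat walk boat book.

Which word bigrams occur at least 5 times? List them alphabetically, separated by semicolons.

Bigram counts meeting the condition (at least 5 times):
  boat boat: 6
  boat book: 5
  book boat: 5
  book book: 5
  book walk: 6
  walk book: 6

boat boat; boat book; book boat; book book; book walk; walk book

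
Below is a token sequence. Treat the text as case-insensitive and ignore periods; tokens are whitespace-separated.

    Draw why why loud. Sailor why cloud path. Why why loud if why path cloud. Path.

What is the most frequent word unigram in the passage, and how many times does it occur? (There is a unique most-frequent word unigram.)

"why", 6 times

Unigram frequencies (highest first):
  why: 6
  path: 3
  loud: 2
  cloud: 2
  draw: 1
  sailor: 1
  … (1 more, each ≤ 1)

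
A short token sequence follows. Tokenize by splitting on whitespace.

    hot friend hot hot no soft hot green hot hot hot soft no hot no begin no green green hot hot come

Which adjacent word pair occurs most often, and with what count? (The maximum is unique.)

Bigram frequencies (highest first):
  hot hot: 4
  hot no: 2
  green hot: 2
  hot friend: 1
  friend hot: 1
  no soft: 1
  … (10 more, each ≤ 1)

"hot hot", 4 times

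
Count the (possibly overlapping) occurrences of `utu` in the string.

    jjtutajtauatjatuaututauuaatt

Sliding a length-3 window over the 28 characters (26 positions):
  position 18–20: utu

1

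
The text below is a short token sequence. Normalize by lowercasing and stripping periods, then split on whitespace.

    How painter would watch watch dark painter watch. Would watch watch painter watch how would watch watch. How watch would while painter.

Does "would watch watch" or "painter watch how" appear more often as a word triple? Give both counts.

"would watch watch" (3 vs 1)

"would watch watch": 3 occurrences
"painter watch how": 1 occurrence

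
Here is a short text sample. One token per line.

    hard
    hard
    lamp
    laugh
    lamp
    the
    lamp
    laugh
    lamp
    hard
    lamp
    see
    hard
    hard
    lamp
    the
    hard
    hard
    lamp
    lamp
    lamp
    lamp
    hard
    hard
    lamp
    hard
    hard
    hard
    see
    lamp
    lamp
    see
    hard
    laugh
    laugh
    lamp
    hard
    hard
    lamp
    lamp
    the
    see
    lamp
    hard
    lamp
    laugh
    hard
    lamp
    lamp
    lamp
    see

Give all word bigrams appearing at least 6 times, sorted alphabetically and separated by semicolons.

Bigram counts meeting the condition (at least 6 times):
  hard hard: 7
  hard lamp: 8
  lamp lamp: 7

hard hard; hard lamp; lamp lamp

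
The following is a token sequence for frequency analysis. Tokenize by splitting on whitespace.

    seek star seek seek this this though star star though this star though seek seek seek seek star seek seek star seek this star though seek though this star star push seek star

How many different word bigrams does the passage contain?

33 tokens → 32 bigram windows in total.
Repeated bigrams (each contributes count−1 duplicates):
  seek seek: 5
  seek star: 4
  star seek: 3
  star though: 3
  this star: 3
  seek this: 2
  star star: 2
  though seek: 2
  … (1 more repeated)
17 duplicate windows → 32 − 17 = 15 distinct.

15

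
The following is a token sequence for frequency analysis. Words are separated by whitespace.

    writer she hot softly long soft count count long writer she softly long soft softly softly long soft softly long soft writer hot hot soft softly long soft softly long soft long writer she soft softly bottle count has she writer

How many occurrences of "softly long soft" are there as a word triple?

Scanning the 39 overlapping trigram windows for "softly long soft":
  position 4–6: softly long soft
  position 12–14: softly long soft
  position 16–18: softly long soft
  position 19–21: softly long soft
  position 26–28: softly long soft
  position 29–31: softly long soft

6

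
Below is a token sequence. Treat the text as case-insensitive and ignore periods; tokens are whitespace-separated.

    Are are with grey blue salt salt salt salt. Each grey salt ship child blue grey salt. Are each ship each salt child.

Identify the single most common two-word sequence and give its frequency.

"salt salt", 3 times

Bigram frequencies (highest first):
  salt salt: 3
  grey salt: 2
  are are: 1
  are with: 1
  with grey: 1
  grey blue: 1
  … (13 more, each ≤ 1)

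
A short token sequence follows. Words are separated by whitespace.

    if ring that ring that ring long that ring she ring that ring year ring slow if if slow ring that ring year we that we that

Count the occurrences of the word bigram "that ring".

5

Scanning the 26 overlapping bigram windows for "that ring":
  position 3–4: that ring
  position 5–6: that ring
  position 8–9: that ring
  position 12–13: that ring
  position 21–22: that ring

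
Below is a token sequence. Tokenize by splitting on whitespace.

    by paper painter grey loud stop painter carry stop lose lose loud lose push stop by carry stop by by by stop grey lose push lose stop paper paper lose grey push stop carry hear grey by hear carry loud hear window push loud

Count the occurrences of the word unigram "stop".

Scanning the 44 tokens for "stop":
  position 6: stop
  position 9: stop
  position 15: stop
  position 18: stop
  position 22: stop
  position 27: stop
  position 33: stop

7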